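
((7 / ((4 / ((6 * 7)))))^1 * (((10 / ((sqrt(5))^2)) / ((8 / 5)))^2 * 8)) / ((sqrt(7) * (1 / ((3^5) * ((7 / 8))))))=893025 * sqrt(7) / 32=73835.06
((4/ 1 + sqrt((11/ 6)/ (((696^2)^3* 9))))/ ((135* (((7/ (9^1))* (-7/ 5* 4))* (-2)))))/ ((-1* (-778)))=sqrt(66)/ 5552481786937344 + 1/ 228732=0.00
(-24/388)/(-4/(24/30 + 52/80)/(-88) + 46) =-0.00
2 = 2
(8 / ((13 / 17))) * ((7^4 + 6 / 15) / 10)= 816476 / 325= 2512.23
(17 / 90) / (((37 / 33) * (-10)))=-187 / 11100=-0.02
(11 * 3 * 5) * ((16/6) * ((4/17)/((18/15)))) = 86.27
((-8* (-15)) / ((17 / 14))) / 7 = 240 / 17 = 14.12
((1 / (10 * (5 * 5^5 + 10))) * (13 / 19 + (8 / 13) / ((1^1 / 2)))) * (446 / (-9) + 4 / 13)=-1362713 / 2259179325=-0.00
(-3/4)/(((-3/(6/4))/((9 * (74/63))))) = 111/28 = 3.96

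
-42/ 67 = -0.63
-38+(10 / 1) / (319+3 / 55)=-333137 / 8774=-37.97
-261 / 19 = -13.74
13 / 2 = 6.50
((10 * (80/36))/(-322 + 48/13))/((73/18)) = -2600/151037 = -0.02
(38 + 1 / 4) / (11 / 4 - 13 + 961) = 153 / 3803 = 0.04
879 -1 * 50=829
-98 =-98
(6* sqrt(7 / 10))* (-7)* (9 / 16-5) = 1491* sqrt(70) / 80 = 155.93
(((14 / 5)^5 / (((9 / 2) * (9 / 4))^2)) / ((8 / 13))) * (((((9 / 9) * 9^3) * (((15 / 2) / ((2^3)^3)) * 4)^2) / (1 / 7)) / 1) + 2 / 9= 48.02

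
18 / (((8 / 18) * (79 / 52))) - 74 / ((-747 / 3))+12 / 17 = 9250132 / 334407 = 27.66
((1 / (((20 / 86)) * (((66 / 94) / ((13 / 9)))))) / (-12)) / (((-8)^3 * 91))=2021 / 127733760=0.00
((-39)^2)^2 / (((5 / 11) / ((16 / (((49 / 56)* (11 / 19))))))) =5626288512 / 35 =160751100.34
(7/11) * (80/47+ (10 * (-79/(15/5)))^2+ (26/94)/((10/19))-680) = 2033220161/46530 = 43696.97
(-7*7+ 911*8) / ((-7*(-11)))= 7239 / 77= 94.01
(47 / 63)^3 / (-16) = -0.03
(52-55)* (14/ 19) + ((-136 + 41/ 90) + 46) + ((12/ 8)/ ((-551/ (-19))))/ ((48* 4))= -291207401/ 3173760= -91.75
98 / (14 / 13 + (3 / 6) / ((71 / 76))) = 45227 / 744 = 60.79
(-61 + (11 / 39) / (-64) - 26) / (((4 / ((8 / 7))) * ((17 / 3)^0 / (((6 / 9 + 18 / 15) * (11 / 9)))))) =-2388793 / 42120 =-56.71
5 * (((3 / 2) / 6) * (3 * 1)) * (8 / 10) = 3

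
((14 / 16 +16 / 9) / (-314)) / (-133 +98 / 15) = 0.00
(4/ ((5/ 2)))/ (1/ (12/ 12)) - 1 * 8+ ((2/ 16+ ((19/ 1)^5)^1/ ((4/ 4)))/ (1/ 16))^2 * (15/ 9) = 13079609337228268/ 5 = 2615921867445653.60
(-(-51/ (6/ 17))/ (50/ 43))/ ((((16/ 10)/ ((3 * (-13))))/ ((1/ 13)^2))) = -37281/ 2080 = -17.92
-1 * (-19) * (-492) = -9348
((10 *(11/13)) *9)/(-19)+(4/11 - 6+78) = 185722/2717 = 68.36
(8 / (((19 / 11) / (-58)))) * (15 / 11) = -366.32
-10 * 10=-100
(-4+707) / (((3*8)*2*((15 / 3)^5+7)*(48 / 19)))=13357 / 7216128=0.00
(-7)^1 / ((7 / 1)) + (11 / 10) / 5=-39 / 50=-0.78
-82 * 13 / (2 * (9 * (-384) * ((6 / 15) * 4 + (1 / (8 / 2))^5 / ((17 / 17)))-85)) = 21320 / 224719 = 0.09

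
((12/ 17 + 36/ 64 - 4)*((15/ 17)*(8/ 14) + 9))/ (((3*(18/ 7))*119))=-280111/ 9904608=-0.03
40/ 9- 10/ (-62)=1285/ 279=4.61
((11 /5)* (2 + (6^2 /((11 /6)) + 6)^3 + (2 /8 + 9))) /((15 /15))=89762967 /2420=37092.14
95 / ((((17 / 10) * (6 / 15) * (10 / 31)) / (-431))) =-6346475 / 34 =-186661.03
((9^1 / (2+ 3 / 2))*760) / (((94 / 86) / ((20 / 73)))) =11764800 / 24017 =489.85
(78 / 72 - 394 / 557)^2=6315169 / 44675856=0.14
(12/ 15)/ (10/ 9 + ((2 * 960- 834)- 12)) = 9/ 12095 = 0.00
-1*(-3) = 3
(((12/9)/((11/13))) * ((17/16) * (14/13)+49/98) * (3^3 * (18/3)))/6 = 1539/22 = 69.95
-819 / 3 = -273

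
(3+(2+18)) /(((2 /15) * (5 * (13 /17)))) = 1173 /26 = 45.12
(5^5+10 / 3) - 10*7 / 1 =9175 / 3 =3058.33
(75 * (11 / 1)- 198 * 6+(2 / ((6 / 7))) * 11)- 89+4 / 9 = -3833 / 9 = -425.89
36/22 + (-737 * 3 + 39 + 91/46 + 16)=-2152.39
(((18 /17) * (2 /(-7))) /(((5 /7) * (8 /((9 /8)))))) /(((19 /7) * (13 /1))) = -567 /335920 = -0.00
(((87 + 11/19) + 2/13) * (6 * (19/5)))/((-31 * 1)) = -26004/403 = -64.53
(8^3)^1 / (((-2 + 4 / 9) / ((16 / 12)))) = -3072 / 7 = -438.86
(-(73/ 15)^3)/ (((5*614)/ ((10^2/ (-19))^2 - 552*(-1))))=-40705182812/ 1870205625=-21.77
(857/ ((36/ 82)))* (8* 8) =124931.56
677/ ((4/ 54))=18279/ 2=9139.50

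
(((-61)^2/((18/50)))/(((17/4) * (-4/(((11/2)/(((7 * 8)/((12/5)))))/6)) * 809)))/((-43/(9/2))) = 204655/66234448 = 0.00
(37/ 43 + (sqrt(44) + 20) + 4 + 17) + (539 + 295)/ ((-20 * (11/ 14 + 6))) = 2 * sqrt(11) + 729483/ 20425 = 42.35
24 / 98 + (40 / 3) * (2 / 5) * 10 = 7876 / 147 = 53.58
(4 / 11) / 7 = 4 / 77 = 0.05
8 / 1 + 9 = 17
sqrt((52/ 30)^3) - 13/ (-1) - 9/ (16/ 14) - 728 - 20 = -5943/ 8 + 26 * sqrt(390)/ 225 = -740.59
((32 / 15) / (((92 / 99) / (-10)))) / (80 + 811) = -16 / 621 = -0.03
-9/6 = -3/2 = -1.50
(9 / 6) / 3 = 1 / 2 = 0.50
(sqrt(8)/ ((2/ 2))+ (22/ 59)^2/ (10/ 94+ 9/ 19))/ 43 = 216106/ 38767897+ 2 * sqrt(2)/ 43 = 0.07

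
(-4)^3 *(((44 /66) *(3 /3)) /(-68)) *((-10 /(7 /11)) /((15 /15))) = -3520 /357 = -9.86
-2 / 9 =-0.22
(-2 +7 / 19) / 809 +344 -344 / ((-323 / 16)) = 94341817 / 261307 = 361.04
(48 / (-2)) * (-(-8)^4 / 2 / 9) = 16384 / 3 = 5461.33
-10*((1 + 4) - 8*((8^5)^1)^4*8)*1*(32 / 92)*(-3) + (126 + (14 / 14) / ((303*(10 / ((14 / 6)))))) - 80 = -160973667484819031201337019 / 209070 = -769951056989616067352.26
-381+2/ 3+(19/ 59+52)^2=24616886/ 10443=2357.26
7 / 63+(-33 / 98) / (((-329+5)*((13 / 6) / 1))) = 853 / 7644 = 0.11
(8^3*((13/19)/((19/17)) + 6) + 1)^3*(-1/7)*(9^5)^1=-107885847949423031318625/329321167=-327600709460084.69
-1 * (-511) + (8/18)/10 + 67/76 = 1750787/3420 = 511.93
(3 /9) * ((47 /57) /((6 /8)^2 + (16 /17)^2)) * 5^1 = 1086640 /1145187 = 0.95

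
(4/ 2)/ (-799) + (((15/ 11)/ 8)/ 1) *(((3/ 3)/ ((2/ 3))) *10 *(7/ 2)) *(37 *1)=46561373/ 140624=331.11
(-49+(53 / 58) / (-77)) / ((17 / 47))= -10287689 / 75922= -135.50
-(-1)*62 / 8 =31 / 4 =7.75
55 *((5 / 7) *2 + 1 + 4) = 2475 / 7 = 353.57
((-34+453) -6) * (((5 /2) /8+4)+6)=4259.06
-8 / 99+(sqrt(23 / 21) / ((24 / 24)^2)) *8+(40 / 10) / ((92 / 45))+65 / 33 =796 / 207+8 *sqrt(483) / 21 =12.22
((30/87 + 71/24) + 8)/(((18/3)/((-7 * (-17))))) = 936173/4176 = 224.18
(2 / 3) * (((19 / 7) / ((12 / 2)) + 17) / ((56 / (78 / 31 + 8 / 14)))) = 245555 / 382788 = 0.64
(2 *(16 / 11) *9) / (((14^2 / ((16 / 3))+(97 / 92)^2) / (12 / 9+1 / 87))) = 95067648 / 102227059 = 0.93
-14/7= -2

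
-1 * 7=-7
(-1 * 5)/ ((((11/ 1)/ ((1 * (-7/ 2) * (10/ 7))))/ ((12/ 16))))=75/ 44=1.70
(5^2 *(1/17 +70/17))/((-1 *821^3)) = -1775/9407590237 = -0.00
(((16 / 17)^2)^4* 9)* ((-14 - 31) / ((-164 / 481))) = 209170276024320 / 286006055081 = 731.35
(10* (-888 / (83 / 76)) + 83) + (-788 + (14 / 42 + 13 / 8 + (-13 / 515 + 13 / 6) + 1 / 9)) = -27181327063 / 3077640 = -8831.87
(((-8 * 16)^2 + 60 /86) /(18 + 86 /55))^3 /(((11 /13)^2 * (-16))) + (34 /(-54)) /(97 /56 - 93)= -5211196440038806725103513 /101622422029813632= -51279986.60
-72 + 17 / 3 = -199 / 3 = -66.33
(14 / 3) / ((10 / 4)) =28 / 15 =1.87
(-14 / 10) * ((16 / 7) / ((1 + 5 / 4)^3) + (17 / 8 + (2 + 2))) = -8.86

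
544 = 544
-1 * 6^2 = -36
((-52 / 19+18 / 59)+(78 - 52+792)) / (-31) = -29492 / 1121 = -26.31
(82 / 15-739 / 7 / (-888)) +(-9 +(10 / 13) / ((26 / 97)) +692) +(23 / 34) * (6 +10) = 62708477927 / 89292840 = 702.28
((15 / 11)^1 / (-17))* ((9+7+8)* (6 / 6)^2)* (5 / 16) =-225 / 374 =-0.60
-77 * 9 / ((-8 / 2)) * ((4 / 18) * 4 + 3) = 2695 / 4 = 673.75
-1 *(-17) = 17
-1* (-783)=783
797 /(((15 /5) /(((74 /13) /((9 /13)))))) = 58978 /27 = 2184.37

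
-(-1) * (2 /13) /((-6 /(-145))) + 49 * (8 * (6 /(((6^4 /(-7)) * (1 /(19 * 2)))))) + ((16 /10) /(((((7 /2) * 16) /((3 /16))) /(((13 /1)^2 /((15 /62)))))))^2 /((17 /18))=-2714456964761 /5847660000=-464.20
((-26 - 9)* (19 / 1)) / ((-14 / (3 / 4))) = 285 / 8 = 35.62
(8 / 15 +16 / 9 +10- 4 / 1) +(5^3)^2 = 703499 / 45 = 15633.31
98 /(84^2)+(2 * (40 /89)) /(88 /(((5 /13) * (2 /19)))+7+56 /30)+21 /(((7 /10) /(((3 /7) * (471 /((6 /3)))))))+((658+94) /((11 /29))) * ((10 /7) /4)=3735.92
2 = 2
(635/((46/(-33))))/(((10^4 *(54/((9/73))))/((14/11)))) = -889/6716000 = -0.00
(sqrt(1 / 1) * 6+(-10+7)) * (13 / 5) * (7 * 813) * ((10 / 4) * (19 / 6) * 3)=4217031 / 4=1054257.75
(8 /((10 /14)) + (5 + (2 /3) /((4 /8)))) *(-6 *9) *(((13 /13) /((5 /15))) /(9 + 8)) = -14202 /85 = -167.08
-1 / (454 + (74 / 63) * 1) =-63 / 28676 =-0.00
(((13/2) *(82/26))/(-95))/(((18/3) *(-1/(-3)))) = -41/380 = -0.11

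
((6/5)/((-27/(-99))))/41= 22/205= 0.11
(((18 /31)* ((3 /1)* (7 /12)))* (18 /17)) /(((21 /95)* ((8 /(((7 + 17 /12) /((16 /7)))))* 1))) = 604485 /269824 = 2.24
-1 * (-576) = 576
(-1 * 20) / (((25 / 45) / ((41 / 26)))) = -738 / 13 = -56.77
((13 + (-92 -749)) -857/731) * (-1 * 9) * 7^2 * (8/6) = 356401500/731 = 487553.35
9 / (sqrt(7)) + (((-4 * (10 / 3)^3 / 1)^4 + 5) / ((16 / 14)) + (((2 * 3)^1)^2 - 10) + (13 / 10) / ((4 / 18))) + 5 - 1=421495562.41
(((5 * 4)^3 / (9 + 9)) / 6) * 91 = 182000 / 27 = 6740.74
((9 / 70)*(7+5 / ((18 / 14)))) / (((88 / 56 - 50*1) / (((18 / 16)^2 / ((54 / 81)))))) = -3969 / 72320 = -0.05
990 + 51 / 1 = 1041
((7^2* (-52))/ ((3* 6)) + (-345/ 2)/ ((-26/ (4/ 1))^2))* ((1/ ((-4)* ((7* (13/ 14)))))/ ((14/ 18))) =7.20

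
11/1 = 11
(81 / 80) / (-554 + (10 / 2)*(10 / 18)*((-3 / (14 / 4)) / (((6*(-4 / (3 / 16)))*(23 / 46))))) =-3402 / 1861315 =-0.00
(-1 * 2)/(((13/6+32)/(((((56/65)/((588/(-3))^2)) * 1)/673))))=-6/3075929675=-0.00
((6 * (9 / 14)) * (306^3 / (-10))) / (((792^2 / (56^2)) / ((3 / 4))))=-25071039 / 605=-41439.73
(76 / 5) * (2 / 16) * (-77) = -1463 / 10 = -146.30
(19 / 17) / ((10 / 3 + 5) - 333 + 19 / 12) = -228 / 65909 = -0.00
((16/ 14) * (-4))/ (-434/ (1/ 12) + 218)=16/ 17465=0.00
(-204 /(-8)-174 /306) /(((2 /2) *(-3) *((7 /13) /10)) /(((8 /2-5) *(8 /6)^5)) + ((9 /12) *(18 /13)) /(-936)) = 2200407040 /3285369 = 669.76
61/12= 5.08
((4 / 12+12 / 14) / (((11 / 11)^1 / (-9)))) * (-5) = 375 / 7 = 53.57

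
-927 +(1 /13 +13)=-11881 /13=-913.92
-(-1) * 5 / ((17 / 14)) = 70 / 17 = 4.12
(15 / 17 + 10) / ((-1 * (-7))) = 185 / 119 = 1.55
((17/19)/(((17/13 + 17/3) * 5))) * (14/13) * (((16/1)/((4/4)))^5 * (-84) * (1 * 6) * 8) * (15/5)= -33294385152/95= -350467212.13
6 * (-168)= -1008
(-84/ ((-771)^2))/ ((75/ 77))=-2156/ 14861025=-0.00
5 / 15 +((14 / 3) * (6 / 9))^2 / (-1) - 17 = -2134 / 81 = -26.35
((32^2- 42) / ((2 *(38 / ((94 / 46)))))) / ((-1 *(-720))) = 23077 / 629280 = 0.04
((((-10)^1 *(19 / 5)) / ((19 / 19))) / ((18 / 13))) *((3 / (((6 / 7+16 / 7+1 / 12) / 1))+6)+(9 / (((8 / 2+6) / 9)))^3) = -12012310739 / 813000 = -14775.29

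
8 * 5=40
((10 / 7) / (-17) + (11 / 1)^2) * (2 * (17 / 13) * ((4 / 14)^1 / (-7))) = -57556 / 4459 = -12.91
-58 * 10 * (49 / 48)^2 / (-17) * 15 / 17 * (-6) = -1740725 / 9248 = -188.23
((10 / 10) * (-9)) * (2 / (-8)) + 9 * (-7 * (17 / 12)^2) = -1987 / 16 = -124.19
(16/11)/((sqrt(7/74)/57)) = 912 * sqrt(518)/77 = 269.57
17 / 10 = 1.70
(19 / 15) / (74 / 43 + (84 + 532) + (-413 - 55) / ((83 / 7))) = 67811 / 30956670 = 0.00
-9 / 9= -1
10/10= 1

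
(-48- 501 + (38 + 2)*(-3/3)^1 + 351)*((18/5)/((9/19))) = -9044/5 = -1808.80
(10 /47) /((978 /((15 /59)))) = 25 /451999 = 0.00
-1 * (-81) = 81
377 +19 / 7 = 379.71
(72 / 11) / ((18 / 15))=60 / 11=5.45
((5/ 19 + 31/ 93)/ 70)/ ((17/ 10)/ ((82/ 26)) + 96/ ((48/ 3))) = 0.00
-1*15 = -15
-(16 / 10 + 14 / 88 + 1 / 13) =-5251 / 2860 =-1.84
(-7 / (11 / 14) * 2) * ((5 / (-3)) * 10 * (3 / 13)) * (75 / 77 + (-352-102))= -48836200 / 1573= -31046.54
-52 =-52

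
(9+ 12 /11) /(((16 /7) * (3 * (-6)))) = -259 /1056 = -0.25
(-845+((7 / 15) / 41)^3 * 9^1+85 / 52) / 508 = -1133448902789 / 682731426000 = -1.66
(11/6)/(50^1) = 11/300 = 0.04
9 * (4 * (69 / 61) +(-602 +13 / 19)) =-6225129 / 1159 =-5371.12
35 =35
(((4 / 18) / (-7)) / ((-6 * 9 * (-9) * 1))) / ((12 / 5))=-5 / 183708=-0.00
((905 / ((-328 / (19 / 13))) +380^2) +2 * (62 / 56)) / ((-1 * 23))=-4309996927 / 686504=-6278.18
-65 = -65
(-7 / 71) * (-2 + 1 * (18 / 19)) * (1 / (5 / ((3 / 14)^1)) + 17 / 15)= 26 / 213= 0.12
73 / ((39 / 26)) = 146 / 3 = 48.67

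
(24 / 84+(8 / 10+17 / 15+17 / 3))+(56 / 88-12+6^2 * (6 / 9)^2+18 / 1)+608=245831 / 385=638.52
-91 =-91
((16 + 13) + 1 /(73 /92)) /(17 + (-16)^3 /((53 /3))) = -117077 /831251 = -0.14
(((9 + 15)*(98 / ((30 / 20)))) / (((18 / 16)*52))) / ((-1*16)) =-196 / 117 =-1.68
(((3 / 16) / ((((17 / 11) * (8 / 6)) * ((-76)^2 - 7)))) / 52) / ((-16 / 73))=-803 / 580243456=-0.00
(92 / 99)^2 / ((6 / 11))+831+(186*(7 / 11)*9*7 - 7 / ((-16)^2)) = 5672381417 / 684288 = 8289.46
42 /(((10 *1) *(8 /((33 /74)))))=693 /2960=0.23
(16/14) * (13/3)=104/21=4.95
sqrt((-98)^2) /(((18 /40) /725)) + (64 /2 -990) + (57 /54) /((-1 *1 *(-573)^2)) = 927449312705 /5909922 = 156930.89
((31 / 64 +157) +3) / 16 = 10271 / 1024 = 10.03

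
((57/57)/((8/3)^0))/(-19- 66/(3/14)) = -1/327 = -0.00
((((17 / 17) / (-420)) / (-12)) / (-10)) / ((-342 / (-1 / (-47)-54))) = -2537 / 810129600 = -0.00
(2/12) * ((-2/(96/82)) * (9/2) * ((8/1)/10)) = -41/40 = -1.02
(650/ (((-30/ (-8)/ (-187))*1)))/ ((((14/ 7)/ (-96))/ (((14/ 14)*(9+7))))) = 24893440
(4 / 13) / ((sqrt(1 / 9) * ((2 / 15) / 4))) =360 / 13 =27.69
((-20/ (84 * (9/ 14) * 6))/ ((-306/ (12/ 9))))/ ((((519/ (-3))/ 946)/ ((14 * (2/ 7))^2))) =-151360/ 6431967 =-0.02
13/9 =1.44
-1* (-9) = 9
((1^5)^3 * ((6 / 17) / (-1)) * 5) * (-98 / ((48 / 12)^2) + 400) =-47265 / 68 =-695.07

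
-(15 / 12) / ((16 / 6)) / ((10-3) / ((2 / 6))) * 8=-5 / 28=-0.18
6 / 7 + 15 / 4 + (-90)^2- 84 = 224577 / 28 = 8020.61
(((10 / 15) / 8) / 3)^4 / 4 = 1 / 6718464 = 0.00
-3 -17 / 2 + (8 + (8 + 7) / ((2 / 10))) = 143 / 2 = 71.50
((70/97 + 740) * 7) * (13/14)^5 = 13338701025/3726352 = 3579.56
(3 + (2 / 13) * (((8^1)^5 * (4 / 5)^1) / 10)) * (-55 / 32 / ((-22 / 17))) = 2244799 / 4160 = 539.62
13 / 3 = 4.33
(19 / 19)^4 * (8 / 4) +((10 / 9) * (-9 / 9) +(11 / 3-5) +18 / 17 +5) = 859 / 153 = 5.61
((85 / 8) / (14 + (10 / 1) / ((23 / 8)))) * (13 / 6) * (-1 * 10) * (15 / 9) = -635375 / 28944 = -21.95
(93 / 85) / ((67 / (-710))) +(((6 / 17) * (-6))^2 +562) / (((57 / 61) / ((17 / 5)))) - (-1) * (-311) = 564380143 / 324615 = 1738.61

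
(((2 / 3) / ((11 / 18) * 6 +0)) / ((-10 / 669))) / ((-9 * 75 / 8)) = 1784 / 12375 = 0.14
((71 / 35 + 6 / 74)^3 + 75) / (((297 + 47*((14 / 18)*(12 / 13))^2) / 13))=3623841611853489 / 1061083191214375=3.42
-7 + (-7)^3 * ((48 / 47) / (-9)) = 4501 / 141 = 31.92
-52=-52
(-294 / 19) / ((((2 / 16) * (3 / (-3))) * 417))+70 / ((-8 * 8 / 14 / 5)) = -3222681 / 42256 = -76.27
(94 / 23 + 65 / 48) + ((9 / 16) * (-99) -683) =-50594 / 69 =-733.25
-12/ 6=-2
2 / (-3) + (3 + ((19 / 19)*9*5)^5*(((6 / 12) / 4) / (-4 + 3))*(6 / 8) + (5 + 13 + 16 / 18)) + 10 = -4982250383 / 288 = -17299480.50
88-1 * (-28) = 116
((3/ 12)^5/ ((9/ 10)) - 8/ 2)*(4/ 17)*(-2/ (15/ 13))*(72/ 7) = 239551/ 14280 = 16.78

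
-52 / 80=-13 / 20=-0.65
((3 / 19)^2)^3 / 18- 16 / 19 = -79235087 / 94091762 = -0.84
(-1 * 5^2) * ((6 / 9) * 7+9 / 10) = -835 / 6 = -139.17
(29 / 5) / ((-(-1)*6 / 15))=29 / 2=14.50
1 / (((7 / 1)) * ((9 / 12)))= 4 / 21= 0.19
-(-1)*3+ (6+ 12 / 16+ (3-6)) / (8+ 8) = 3.23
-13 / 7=-1.86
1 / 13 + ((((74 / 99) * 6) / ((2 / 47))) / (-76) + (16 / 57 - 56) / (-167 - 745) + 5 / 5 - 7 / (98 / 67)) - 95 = -650673931 / 6504498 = -100.03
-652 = -652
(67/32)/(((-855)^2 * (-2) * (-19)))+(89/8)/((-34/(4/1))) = -19778611261/15111748800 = -1.31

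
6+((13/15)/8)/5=3613/600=6.02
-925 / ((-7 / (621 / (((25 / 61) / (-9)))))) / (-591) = 4204791 / 1379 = 3049.16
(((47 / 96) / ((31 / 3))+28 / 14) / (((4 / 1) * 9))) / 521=677 / 6201984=0.00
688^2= 473344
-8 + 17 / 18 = -127 / 18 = -7.06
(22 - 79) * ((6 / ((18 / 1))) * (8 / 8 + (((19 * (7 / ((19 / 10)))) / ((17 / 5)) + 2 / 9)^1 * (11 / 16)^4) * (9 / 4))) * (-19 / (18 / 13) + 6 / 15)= 24239644649 / 8355840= 2900.92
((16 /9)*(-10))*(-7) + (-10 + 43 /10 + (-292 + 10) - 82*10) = -88493 /90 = -983.26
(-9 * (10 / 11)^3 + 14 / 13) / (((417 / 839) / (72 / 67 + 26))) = -149707740236 / 483428517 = -309.68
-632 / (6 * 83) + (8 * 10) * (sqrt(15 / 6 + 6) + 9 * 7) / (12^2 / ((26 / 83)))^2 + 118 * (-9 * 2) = -527069317 / 248004 + 845 * sqrt(34) / 4464072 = -2125.24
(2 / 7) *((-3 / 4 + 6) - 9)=-1.07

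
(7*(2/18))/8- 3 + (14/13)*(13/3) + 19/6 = 355/72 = 4.93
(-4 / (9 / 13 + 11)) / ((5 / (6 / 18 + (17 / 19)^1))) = -91 / 1083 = -0.08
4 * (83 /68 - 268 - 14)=-19093 /17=-1123.12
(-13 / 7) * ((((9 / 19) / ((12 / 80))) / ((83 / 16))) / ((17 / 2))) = -24960 / 187663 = -0.13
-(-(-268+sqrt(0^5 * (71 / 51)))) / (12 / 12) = -268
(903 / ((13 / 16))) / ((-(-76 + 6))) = 1032 / 65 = 15.88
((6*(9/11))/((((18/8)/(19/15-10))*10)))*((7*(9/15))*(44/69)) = -14672/2875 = -5.10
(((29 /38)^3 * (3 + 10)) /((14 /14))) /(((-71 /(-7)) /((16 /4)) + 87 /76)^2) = 15535793 /36420758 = 0.43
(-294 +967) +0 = 673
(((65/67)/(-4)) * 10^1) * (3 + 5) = -1300/67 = -19.40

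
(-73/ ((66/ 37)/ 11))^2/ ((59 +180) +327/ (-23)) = 167794223/ 186120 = 901.54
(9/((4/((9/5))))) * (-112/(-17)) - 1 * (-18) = 3798/85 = 44.68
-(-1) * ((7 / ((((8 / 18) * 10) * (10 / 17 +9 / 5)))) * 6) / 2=459 / 232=1.98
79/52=1.52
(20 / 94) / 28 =5 / 658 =0.01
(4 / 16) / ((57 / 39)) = 13 / 76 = 0.17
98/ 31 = 3.16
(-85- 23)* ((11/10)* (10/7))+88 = -572/7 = -81.71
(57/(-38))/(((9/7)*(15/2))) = -7/45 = -0.16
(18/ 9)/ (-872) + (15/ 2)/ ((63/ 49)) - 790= -1025693/ 1308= -784.17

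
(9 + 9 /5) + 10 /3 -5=137 /15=9.13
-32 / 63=-0.51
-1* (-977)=977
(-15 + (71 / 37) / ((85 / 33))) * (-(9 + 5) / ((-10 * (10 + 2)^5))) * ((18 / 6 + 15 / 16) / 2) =-22883 / 144921600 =-0.00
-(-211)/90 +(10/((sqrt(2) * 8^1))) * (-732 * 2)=211/90- 915 * sqrt(2)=-1291.66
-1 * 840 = -840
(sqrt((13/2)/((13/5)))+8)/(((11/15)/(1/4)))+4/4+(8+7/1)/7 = 15* sqrt(10)/88+452/77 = 6.41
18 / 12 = 3 / 2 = 1.50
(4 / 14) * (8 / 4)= 4 / 7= 0.57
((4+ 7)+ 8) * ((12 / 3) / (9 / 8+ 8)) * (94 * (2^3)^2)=3657728 / 73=50105.86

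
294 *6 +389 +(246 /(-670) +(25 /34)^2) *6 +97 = 435869061 /193630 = 2251.04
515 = 515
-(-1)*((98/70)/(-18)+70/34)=3031/1530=1.98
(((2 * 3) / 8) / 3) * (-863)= -863 / 4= -215.75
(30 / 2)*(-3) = -45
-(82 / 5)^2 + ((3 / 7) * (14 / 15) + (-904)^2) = 20423686 / 25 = 816947.44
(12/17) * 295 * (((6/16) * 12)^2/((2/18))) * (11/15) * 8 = 3784968/17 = 222645.18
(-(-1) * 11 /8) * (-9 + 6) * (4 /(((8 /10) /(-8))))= 165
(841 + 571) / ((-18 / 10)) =-7060 / 9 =-784.44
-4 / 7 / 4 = -1 / 7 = -0.14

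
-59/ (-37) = 59/ 37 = 1.59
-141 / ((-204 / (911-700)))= 9917 / 68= 145.84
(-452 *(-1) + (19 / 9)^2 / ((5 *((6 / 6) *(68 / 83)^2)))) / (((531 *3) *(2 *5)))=14389091 / 505634400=0.03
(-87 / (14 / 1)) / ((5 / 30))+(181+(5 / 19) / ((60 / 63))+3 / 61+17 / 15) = 70667369 / 486780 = 145.17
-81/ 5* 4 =-64.80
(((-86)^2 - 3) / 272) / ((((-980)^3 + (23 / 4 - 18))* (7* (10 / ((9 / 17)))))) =-0.00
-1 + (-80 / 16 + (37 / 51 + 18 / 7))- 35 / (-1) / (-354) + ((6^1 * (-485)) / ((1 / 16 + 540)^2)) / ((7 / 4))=-2943745991985 / 1048472343002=-2.81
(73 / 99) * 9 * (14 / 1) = 1022 / 11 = 92.91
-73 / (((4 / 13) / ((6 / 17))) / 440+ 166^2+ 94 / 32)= -2505360 / 945822803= -0.00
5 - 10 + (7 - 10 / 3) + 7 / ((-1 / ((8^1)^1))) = -172 / 3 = -57.33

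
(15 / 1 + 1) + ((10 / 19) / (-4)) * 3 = 593 / 38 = 15.61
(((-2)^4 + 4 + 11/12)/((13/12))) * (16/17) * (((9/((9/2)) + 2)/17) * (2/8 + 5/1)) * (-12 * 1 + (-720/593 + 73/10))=-86992584/655265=-132.76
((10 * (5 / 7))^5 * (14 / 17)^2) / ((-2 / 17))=-625000000 / 5831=-107185.73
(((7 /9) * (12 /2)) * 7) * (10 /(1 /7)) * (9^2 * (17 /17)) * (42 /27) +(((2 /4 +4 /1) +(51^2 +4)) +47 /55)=31980339 /110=290730.35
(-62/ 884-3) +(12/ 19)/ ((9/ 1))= -75581/ 25194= -3.00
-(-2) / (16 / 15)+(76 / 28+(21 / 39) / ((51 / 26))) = 13891 / 2856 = 4.86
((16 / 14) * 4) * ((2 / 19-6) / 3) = -8.98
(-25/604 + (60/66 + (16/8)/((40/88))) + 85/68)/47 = 108259/780670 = 0.14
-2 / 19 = -0.11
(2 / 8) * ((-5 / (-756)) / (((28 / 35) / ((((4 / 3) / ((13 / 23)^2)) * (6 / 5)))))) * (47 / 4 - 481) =-4964665 / 1022112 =-4.86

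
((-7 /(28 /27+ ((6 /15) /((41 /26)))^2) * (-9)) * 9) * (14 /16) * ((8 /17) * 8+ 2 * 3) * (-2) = -373792581225 /42490072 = -8797.17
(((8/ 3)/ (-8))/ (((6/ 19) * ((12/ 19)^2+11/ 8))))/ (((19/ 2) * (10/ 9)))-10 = -257594/ 25615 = -10.06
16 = 16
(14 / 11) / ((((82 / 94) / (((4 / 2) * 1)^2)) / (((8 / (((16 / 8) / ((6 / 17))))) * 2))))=126336 / 7667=16.48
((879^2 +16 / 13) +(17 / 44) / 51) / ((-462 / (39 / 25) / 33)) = -1325854081 / 15400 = -86094.42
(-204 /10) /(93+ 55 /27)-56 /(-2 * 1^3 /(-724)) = -130046257 /6415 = -20272.21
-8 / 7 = -1.14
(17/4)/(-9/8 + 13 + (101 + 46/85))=2890/77123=0.04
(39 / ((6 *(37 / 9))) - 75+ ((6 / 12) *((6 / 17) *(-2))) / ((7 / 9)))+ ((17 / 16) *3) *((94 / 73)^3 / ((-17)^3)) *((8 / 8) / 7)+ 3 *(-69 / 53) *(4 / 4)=-120033355772919 / 1543270507751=-77.78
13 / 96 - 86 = -85.86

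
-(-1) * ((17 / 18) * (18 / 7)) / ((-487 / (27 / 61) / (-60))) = 27540 / 207949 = 0.13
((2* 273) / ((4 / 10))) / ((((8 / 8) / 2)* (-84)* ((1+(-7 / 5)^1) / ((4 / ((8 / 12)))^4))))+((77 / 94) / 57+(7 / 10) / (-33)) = 5171809164 / 49115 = 105299.99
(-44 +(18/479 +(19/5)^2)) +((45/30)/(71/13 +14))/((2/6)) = -177485611/6059350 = -29.29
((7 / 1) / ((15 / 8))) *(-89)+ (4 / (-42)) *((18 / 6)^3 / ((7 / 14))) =-35428 / 105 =-337.41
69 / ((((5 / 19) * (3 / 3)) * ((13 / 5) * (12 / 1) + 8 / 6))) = 3933 / 488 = 8.06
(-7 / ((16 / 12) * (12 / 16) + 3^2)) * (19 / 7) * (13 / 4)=-247 / 40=-6.18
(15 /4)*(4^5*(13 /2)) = 24960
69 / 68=1.01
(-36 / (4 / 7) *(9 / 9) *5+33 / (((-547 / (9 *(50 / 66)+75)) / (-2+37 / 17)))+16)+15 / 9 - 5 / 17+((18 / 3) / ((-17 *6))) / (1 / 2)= -8330495 / 27897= -298.62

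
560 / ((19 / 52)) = 29120 / 19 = 1532.63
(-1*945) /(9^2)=-35 /3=-11.67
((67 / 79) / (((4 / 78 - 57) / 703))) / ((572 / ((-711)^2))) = -904197897 / 97724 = -9252.57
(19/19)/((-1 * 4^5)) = -1/1024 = -0.00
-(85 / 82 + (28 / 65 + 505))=-2699471 / 5330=-506.47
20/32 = 5/8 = 0.62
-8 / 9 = -0.89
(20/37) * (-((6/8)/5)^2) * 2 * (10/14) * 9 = -81/518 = -0.16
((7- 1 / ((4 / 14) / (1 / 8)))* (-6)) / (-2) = 315 / 16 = 19.69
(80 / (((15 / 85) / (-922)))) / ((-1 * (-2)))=-626960 / 3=-208986.67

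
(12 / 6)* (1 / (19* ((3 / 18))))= 12 / 19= 0.63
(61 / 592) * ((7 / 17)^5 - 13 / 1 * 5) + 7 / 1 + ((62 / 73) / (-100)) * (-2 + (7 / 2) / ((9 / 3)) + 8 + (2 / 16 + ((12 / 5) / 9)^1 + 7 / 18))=0.24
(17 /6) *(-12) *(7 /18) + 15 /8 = -817 /72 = -11.35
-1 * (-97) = 97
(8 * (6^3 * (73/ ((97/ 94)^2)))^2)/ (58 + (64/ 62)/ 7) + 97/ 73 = 136667336928266157341/ 4530308896613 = 30167332.97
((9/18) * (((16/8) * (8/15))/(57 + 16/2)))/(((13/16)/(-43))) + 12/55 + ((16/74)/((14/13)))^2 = -0.18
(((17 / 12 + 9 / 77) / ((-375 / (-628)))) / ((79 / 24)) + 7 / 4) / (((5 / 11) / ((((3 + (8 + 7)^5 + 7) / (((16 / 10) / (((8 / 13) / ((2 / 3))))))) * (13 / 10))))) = 3170313.32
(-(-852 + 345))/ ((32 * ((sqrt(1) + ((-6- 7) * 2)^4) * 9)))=169/ 43869792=0.00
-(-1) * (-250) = -250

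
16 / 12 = 4 / 3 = 1.33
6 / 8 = 3 / 4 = 0.75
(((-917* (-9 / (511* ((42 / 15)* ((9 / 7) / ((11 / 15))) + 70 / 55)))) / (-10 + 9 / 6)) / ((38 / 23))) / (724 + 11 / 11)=-298287 / 1162444700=-0.00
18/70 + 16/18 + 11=3826/315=12.15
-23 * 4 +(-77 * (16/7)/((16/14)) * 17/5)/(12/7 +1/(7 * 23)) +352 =-61398/1385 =-44.33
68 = 68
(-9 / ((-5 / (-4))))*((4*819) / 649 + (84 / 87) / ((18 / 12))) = -3856272 / 94105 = -40.98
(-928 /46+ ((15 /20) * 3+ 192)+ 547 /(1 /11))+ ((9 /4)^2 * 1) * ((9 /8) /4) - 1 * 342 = 68895487 /11776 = 5850.50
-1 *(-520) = 520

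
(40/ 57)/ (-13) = -40/ 741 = -0.05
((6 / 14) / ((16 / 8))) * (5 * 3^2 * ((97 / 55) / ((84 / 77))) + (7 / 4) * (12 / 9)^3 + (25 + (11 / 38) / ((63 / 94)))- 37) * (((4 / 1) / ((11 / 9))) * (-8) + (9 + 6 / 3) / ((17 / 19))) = -49735253 / 255816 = -194.42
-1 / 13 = -0.08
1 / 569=0.00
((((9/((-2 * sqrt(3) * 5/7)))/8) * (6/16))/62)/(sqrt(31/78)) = -189 * sqrt(806)/1230080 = -0.00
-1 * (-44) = 44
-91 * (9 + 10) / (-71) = 1729 / 71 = 24.35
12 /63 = 4 /21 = 0.19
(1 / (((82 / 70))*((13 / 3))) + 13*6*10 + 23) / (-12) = -107026 / 1599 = -66.93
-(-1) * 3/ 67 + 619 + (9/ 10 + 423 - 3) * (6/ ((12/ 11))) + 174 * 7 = 5563673/ 1340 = 4151.99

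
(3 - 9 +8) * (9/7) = 18/7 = 2.57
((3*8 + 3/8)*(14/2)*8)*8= 10920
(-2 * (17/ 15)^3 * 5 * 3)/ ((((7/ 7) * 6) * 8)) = -4913/ 5400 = -0.91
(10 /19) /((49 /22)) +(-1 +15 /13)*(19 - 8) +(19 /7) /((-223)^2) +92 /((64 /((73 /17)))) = 1326279426041 /163708663664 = 8.10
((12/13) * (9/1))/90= 6/65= 0.09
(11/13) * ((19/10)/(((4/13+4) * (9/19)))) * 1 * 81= 35739/560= 63.82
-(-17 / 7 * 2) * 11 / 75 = 374 / 525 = 0.71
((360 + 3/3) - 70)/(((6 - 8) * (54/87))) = -234.42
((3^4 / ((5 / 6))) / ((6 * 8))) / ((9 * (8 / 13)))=117 / 320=0.37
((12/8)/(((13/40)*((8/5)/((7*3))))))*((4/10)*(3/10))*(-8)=-756/13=-58.15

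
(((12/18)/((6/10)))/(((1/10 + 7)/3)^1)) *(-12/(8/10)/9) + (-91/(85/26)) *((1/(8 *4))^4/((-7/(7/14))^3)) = -8734637972009/11162867466240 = -0.78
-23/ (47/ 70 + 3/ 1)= -1610/ 257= -6.26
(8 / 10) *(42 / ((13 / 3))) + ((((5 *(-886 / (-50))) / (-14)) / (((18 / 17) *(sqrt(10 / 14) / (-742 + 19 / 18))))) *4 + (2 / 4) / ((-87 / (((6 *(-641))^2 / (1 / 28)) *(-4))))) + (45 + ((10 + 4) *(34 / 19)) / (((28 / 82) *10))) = 100440947 *sqrt(35) / 28350 + 341000511668 / 35815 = 9542124.67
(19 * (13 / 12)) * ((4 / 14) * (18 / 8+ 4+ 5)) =3705 / 56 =66.16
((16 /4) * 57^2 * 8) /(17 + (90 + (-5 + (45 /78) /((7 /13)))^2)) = 357504 /421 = 849.18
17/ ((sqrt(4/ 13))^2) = 221/ 4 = 55.25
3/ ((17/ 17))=3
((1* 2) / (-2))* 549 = -549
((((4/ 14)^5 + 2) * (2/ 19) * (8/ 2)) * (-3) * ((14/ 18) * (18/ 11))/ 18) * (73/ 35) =-19649264/ 52689945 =-0.37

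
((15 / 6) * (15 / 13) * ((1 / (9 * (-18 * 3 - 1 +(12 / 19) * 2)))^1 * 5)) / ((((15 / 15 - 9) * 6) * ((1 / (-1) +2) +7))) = 2375 / 30580992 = 0.00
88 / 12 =22 / 3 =7.33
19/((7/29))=551/7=78.71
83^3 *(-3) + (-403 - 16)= -1715780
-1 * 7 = -7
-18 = -18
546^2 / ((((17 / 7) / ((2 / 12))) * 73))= 347802 / 1241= 280.26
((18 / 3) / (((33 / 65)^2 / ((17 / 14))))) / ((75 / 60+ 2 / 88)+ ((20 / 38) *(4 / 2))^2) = 25928825 / 2183874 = 11.87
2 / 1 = 2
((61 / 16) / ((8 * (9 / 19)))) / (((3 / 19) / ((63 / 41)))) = 154147 / 15744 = 9.79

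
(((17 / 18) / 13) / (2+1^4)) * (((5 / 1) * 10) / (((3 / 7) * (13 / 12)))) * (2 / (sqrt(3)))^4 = 190400 / 41067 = 4.64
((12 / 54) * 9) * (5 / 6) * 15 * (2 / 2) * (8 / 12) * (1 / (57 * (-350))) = -1 / 1197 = -0.00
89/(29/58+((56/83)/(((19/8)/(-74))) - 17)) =-280706/118345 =-2.37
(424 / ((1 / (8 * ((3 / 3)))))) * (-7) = -23744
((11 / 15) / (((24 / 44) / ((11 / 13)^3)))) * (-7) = -1127357 / 197730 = -5.70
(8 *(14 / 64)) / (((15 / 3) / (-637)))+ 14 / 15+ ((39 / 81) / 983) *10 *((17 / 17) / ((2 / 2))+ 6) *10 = -117668887 / 530820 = -221.67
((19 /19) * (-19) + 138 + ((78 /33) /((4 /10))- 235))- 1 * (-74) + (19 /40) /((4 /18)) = -29879 /880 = -33.95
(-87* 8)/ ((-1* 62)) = 348/ 31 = 11.23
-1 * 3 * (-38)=114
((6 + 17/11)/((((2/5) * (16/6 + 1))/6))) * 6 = 22410/121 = 185.21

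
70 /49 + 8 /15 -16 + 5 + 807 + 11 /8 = 671443 /840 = 799.34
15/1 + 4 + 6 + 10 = 35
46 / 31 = 1.48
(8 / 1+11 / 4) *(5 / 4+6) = 1247 / 16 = 77.94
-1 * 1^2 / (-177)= 0.01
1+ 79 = 80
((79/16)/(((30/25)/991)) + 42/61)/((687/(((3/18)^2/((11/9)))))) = 2171107/16092288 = 0.13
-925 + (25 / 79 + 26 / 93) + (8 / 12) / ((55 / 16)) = -373459412 / 404085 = -924.21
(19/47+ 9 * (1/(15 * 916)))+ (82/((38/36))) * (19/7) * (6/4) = 477195767/1506820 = 316.69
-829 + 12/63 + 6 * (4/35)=-86953/105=-828.12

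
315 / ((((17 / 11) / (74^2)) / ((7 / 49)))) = 2710620 / 17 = 159448.24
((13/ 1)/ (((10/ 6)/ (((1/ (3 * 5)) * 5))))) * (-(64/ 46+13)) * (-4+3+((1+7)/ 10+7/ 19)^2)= -14182688/ 1037875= -13.67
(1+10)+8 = 19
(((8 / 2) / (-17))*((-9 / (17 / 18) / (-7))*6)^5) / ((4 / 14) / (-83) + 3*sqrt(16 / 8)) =-35862351239902169088*sqrt(2) / 25152556697095849 - 288051013975117824 / 176067896879670943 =-2018.01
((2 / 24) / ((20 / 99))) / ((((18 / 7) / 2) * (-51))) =-77 / 12240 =-0.01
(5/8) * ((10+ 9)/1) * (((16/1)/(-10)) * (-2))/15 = 38/15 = 2.53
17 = 17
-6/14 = -3/7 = -0.43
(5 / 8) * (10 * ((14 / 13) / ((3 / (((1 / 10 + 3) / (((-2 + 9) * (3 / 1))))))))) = 155 / 468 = 0.33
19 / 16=1.19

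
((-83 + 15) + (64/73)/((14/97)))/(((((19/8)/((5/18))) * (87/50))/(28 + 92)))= -140640000/281561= -499.50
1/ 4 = 0.25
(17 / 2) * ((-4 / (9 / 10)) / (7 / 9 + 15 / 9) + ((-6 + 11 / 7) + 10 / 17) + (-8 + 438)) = 555463 / 154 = 3606.90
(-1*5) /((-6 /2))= 5 /3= 1.67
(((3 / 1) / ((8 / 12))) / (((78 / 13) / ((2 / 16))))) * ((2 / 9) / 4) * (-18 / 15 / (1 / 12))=-3 / 40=-0.08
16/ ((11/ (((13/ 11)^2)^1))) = 2704/ 1331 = 2.03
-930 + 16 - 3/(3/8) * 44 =-1266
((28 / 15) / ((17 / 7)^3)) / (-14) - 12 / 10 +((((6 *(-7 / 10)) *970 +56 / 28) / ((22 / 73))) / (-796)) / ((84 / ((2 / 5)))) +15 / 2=7194904048 / 1129228485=6.37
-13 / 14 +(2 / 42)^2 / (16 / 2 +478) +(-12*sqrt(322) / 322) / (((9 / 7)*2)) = -99508 / 107163-sqrt(322) / 69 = -1.19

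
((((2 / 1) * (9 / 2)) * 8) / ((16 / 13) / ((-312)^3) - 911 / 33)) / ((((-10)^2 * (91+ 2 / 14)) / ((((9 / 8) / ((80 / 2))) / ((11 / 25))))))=-437240349 / 23904240944210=-0.00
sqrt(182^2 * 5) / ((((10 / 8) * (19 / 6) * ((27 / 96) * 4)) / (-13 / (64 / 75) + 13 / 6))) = -456638 * sqrt(5) / 855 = -1194.24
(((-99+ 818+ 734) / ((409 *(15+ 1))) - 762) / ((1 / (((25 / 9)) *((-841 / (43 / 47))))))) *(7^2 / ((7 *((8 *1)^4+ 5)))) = 34482885416875 / 10385897328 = 3320.16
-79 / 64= -1.23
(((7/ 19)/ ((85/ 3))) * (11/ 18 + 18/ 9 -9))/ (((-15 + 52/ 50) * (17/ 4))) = 8050/ 5749077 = 0.00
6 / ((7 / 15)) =90 / 7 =12.86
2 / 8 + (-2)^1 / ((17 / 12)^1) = -79 / 68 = -1.16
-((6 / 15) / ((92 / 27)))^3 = -19683 / 12167000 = -0.00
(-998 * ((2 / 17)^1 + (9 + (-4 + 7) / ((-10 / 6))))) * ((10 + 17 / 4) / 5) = -8845773 / 425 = -20813.58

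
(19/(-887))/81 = -19/71847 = -0.00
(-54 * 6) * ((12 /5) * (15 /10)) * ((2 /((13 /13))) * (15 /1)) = -34992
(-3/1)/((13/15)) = -45/13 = -3.46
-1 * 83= -83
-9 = -9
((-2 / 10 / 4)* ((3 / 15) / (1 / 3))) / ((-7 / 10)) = 3 / 70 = 0.04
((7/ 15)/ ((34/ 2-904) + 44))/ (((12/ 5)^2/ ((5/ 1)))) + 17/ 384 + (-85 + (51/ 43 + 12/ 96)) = -10478776967/ 125276544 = -83.65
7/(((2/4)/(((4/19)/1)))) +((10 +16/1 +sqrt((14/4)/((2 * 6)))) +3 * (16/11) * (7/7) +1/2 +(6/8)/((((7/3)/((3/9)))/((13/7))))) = sqrt(42)/12 +1393185/40964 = 34.55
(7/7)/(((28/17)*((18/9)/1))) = 17/56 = 0.30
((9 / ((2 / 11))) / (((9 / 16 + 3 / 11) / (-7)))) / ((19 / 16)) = -46464 / 133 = -349.35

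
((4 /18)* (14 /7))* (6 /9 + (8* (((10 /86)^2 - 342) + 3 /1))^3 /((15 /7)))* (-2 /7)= 2353393748756978988304 /1991229360435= 1181879795.23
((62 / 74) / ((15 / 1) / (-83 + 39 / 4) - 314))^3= -749355574787 / 39522680236580460184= -0.00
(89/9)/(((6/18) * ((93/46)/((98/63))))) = 57316/2511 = 22.83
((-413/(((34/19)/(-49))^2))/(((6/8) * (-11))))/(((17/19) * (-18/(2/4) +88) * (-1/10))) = -34007367835/4215354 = -8067.50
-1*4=-4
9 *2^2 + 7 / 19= 691 / 19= 36.37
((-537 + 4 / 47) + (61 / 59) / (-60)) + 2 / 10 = -89301491 / 166380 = -536.73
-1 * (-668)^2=-446224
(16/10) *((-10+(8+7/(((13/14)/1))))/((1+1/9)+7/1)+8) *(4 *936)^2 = 14215938048/73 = 194738877.37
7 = 7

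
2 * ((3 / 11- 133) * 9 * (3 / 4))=-19710 / 11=-1791.82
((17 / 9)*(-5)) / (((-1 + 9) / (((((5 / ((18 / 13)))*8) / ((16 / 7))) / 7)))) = -5525 / 2592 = -2.13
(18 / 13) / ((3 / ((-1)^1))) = -6 / 13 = -0.46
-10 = -10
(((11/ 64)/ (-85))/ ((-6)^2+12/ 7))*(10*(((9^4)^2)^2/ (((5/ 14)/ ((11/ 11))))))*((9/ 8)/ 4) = -272393967761220627/ 348160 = -782381571005.34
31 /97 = 0.32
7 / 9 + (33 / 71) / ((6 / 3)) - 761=-759.99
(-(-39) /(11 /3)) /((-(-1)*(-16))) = -117 /176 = -0.66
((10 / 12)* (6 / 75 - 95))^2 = 625681 / 100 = 6256.81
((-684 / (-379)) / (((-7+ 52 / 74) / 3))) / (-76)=999 / 88307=0.01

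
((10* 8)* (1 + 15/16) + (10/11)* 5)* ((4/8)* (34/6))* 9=89505/22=4068.41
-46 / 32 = -23 / 16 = -1.44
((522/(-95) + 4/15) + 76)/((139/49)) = 197666/7923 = 24.95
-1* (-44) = 44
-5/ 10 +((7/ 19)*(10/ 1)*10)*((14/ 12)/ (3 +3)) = 2279/ 342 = 6.66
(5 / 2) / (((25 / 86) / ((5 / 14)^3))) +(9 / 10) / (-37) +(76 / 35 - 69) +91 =12456911 / 507640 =24.54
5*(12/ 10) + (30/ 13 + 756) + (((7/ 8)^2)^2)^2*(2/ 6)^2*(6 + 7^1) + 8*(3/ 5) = 7553410497293/ 9814671360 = 769.60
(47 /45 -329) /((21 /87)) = -427982 /315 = -1358.67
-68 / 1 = -68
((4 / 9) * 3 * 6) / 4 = 2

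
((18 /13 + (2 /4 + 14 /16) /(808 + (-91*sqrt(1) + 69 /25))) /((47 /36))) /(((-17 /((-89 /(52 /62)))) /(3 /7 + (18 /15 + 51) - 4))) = 2610919418271 /8099159380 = 322.37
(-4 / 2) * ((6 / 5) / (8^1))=-3 / 10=-0.30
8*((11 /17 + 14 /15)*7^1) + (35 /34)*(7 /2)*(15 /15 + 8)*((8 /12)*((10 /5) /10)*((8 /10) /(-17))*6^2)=351904 /4335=81.18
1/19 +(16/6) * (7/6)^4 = 46105/9234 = 4.99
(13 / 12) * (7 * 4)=91 / 3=30.33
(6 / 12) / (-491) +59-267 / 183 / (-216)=59.01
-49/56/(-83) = 7/664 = 0.01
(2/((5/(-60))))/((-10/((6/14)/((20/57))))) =513/175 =2.93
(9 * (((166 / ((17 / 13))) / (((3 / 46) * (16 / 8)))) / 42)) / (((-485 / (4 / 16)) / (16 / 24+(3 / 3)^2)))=-24817 / 138516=-0.18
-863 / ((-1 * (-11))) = -863 / 11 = -78.45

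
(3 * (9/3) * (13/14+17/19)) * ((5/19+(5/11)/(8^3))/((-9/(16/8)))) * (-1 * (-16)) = -13703675/889504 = -15.41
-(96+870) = -966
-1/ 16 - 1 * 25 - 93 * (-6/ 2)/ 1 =4063/ 16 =253.94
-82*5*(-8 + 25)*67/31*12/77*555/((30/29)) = -3006481620/2387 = -1259523.09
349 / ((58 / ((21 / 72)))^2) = 17101 / 1937664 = 0.01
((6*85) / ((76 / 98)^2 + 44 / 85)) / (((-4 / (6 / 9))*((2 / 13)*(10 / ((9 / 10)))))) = -693889 / 15616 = -44.43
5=5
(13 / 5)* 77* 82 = 16416.40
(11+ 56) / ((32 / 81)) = 5427 / 32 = 169.59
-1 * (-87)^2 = -7569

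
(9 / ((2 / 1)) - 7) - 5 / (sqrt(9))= -25 / 6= -4.17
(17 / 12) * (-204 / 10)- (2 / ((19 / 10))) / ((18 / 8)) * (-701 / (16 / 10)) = 301081 / 1710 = 176.07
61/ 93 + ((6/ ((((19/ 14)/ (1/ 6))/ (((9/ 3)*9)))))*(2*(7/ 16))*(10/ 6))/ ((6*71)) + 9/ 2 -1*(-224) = 229.22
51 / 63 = 17 / 21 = 0.81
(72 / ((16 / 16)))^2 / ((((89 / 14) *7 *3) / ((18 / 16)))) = 3888 / 89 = 43.69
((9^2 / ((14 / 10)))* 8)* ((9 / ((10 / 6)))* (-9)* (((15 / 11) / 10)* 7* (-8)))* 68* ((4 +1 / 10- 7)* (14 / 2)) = -13041798336 / 55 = -237123606.11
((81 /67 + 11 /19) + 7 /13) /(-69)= -12833 /380627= -0.03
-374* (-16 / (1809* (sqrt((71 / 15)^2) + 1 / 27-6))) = -14960 / 5561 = -2.69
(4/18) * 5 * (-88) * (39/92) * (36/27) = -11440/207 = -55.27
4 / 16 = 1 / 4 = 0.25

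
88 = 88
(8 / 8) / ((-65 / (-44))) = 44 / 65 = 0.68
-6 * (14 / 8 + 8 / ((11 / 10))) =-1191 / 22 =-54.14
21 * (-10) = -210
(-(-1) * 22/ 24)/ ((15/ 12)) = 11/ 15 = 0.73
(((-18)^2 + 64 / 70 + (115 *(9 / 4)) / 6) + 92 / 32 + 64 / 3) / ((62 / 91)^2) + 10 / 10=24390349 / 28830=846.01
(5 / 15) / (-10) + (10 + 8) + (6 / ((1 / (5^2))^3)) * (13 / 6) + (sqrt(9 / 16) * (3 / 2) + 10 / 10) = 24377411 / 120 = 203145.09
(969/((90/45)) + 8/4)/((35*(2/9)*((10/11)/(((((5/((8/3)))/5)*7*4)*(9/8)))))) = 2600829/3200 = 812.76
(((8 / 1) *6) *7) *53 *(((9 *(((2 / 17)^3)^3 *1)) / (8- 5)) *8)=218824704 / 118587876497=0.00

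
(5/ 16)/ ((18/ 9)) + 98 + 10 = 3461/ 32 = 108.16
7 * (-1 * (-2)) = 14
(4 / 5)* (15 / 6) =2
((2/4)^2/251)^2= 1/1008016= 0.00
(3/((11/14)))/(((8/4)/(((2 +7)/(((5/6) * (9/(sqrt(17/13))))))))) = 126 * sqrt(221)/715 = 2.62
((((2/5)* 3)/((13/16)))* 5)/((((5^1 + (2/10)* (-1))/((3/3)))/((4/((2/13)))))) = 40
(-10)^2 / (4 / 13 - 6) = -650 / 37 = -17.57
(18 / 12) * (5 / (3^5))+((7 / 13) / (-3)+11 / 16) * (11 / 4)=96229 / 67392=1.43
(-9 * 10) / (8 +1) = -10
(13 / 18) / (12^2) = 13 / 2592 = 0.01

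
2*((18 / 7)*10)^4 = 874435.65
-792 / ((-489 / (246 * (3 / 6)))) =32472 / 163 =199.21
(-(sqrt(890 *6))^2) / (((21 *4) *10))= -6.36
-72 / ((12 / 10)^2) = -50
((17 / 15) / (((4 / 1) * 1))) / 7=17 / 420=0.04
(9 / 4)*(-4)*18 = -162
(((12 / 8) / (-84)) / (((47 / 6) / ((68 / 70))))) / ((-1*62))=51 / 1427860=0.00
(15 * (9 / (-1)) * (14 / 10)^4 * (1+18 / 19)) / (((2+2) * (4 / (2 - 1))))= -2398599 / 38000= -63.12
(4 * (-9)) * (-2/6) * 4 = 48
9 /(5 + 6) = 9 /11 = 0.82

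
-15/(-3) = 5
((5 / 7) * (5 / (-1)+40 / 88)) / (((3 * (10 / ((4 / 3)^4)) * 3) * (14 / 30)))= -32000 / 130977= -0.24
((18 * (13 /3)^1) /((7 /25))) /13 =150 /7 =21.43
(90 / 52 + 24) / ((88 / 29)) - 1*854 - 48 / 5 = -9782579 / 11440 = -855.12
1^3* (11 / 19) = 11 / 19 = 0.58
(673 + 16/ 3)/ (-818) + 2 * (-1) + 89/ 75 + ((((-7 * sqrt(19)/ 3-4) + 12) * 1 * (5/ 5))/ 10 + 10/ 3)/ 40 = -188867/ 122700-7 * sqrt(19)/ 1200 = -1.56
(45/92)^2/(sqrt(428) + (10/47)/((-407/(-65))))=-12589273125/662785182748736 + 740985248025 * sqrt(107)/662785182748736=0.01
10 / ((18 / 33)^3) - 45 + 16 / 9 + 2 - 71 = -5465 / 108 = -50.60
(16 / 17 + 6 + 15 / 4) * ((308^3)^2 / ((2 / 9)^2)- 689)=184822493308995069.54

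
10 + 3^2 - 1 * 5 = 14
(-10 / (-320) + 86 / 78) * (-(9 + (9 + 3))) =-9905 / 416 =-23.81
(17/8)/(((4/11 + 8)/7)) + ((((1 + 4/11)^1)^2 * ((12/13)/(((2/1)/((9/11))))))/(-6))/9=22484027/12735008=1.77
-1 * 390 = -390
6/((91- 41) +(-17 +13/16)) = 96/541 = 0.18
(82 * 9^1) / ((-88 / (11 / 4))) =-369 / 16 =-23.06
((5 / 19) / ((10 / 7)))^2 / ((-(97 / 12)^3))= -21168 / 329474953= -0.00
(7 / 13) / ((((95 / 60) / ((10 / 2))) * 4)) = 105 / 247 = 0.43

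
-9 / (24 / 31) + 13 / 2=-41 / 8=-5.12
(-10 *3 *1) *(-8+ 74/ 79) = 16740/ 79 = 211.90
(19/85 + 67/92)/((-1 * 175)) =-7443/1368500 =-0.01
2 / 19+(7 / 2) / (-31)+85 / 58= 24902 / 17081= 1.46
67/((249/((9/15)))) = 67/415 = 0.16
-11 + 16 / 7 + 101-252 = -1118 / 7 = -159.71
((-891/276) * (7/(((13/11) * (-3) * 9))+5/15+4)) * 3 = -11913/299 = -39.84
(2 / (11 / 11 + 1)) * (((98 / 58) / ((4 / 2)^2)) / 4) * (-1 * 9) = -441 / 464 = -0.95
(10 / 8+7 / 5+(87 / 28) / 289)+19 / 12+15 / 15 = 636527 / 121380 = 5.24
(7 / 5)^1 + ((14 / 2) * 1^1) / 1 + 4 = 62 / 5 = 12.40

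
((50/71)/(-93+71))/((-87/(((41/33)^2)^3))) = 118752606025/87751374089643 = 0.00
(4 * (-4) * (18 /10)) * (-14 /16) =126 /5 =25.20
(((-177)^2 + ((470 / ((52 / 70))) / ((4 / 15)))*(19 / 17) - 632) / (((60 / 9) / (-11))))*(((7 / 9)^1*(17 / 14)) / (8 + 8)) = -324283003 / 99840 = -3248.03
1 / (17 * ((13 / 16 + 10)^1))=16 / 2941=0.01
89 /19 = 4.68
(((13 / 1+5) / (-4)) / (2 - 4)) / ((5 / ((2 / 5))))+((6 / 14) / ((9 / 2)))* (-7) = -73 / 150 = -0.49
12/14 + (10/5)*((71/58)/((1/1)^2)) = 671/203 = 3.31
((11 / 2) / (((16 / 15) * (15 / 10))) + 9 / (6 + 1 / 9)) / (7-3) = 4321 / 3520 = 1.23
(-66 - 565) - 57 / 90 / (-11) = -208211 / 330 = -630.94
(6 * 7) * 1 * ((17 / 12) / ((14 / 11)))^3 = 6539203 / 112896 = 57.92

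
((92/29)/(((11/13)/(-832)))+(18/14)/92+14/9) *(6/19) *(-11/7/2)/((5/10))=1547.17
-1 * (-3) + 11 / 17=62 / 17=3.65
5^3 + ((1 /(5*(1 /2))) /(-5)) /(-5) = 15627 /125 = 125.02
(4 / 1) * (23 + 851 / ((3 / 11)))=12573.33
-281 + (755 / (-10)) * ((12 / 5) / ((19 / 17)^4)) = -258771031 / 651605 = -397.13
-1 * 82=-82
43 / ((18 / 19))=817 / 18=45.39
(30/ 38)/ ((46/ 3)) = 45/ 874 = 0.05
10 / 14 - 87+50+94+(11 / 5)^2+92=27047 / 175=154.55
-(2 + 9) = -11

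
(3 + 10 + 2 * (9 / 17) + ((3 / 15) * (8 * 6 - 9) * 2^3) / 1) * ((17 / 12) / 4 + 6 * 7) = 13212467 / 4080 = 3238.35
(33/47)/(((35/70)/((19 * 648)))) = 812592/47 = 17289.19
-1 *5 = -5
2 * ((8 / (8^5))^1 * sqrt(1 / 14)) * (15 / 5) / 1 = 3 * sqrt(14) / 28672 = 0.00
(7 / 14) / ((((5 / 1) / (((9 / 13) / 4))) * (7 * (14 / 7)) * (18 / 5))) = 1 / 2912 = 0.00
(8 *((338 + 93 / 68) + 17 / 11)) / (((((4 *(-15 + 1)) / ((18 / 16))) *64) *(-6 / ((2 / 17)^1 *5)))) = 0.08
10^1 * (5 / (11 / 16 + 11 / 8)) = 800 / 33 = 24.24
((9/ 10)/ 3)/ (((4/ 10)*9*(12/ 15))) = 5/ 48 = 0.10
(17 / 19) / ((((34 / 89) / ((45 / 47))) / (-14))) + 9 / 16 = -440523 / 14288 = -30.83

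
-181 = -181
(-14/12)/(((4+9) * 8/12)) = -7/52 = -0.13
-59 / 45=-1.31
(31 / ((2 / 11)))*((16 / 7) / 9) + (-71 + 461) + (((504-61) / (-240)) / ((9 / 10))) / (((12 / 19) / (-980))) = 16400611 / 4536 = 3615.65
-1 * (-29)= 29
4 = 4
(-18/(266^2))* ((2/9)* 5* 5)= -0.00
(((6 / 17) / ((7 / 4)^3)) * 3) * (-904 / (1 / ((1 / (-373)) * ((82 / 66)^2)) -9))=97255936 / 136486217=0.71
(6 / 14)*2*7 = 6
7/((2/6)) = 21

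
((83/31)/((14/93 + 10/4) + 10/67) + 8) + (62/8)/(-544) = 678905323/75922816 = 8.94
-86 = -86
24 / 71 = 0.34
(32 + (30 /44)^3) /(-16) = -344111 /170368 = -2.02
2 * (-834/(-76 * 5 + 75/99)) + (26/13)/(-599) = 4.39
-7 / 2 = -3.50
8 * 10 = 80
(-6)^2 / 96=3 / 8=0.38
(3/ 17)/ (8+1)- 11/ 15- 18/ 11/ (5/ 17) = -17608/ 2805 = -6.28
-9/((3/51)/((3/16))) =-459/16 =-28.69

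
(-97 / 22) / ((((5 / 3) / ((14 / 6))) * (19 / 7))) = -4753 / 2090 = -2.27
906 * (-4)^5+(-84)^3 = -1520448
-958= -958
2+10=12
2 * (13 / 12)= 13 / 6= 2.17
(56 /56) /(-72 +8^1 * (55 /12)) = -3 /106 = -0.03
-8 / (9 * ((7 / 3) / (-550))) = 209.52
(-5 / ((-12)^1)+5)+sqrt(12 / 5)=2 * sqrt(15) / 5+65 / 12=6.97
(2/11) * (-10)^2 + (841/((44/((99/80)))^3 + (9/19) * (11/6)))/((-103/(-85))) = 25673069026370/1410820728581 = 18.20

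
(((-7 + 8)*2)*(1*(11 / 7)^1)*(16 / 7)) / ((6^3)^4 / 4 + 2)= 16 / 1212071987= 0.00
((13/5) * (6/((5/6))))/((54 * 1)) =0.35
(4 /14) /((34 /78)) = 78 /119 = 0.66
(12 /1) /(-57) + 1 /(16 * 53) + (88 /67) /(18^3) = -0.21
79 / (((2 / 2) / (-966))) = -76314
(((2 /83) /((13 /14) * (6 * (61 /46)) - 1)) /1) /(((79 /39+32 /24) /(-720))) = -18083520 /22365761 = -0.81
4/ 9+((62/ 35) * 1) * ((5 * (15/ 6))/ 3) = 493/ 63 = 7.83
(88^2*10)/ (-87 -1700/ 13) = -1006720/ 2831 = -355.61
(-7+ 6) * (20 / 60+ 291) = -874 / 3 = -291.33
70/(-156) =-35/78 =-0.45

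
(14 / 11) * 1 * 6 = 84 / 11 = 7.64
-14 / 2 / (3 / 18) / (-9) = 14 / 3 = 4.67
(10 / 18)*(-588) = -980 / 3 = -326.67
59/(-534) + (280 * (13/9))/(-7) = -92737/1602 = -57.89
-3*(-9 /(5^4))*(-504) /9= -1512 /625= -2.42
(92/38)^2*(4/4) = 2116/361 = 5.86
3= 3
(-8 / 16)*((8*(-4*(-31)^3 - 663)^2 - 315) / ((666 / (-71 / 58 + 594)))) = -3862357953821033 / 77256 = -49994278163.78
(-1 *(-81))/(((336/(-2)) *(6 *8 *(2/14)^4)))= -3087/128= -24.12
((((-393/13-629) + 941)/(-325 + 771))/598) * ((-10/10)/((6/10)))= -6105/3467204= -0.00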